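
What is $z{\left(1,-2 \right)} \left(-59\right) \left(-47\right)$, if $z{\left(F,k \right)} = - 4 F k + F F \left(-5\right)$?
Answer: $8319$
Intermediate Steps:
$z{\left(F,k \right)} = - 5 F^{2} - 4 F k$ ($z{\left(F,k \right)} = - 4 F k + F^{2} \left(-5\right) = - 4 F k - 5 F^{2} = - 5 F^{2} - 4 F k$)
$z{\left(1,-2 \right)} \left(-59\right) \left(-47\right) = \left(-1\right) 1 \left(4 \left(-2\right) + 5 \cdot 1\right) \left(-59\right) \left(-47\right) = \left(-1\right) 1 \left(-8 + 5\right) \left(-59\right) \left(-47\right) = \left(-1\right) 1 \left(-3\right) \left(-59\right) \left(-47\right) = 3 \left(-59\right) \left(-47\right) = \left(-177\right) \left(-47\right) = 8319$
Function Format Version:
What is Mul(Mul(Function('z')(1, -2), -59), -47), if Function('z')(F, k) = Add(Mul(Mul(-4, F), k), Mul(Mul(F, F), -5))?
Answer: 8319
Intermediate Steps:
Function('z')(F, k) = Add(Mul(-5, Pow(F, 2)), Mul(-4, F, k)) (Function('z')(F, k) = Add(Mul(-4, F, k), Mul(Pow(F, 2), -5)) = Add(Mul(-4, F, k), Mul(-5, Pow(F, 2))) = Add(Mul(-5, Pow(F, 2)), Mul(-4, F, k)))
Mul(Mul(Function('z')(1, -2), -59), -47) = Mul(Mul(Mul(-1, 1, Add(Mul(4, -2), Mul(5, 1))), -59), -47) = Mul(Mul(Mul(-1, 1, Add(-8, 5)), -59), -47) = Mul(Mul(Mul(-1, 1, -3), -59), -47) = Mul(Mul(3, -59), -47) = Mul(-177, -47) = 8319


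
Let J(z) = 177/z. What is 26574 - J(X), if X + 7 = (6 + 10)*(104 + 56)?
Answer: 22614415/851 ≈ 26574.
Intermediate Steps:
X = 2553 (X = -7 + (6 + 10)*(104 + 56) = -7 + 16*160 = -7 + 2560 = 2553)
26574 - J(X) = 26574 - 177/2553 = 26574 - 1*59/851 = 26574 - 59/851 = 22614415/851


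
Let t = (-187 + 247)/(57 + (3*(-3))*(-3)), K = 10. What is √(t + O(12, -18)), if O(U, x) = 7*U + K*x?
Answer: I*√4669/7 ≈ 9.7614*I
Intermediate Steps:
O(U, x) = 7*U + 10*x
t = 5/7 (t = 60/(57 - 9*(-3)) = 60/(57 + 27) = 60/84 = 60*(1/84) = 5/7 ≈ 0.71429)
√(t + O(12, -18)) = √(5/7 + (7*12 + 10*(-18))) = √(5/7 + (84 - 180)) = √(5/7 - 96) = √(-667/7) = I*√4669/7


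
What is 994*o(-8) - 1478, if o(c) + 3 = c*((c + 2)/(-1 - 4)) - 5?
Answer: -94862/5 ≈ -18972.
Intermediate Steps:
o(c) = -8 + c*(-⅖ - c/5) (o(c) = -3 + (c*((c + 2)/(-1 - 4)) - 5) = -3 + (c*((2 + c)/(-5)) - 5) = -3 + (c*((2 + c)*(-⅕)) - 5) = -3 + (c*(-⅖ - c/5) - 5) = -3 + (-5 + c*(-⅖ - c/5)) = -8 + c*(-⅖ - c/5))
994*o(-8) - 1478 = 994*(-8 - ⅖*(-8) - ⅕*(-8)²) - 1478 = 994*(-8 + 16/5 - ⅕*64) - 1478 = 994*(-8 + 16/5 - 64/5) - 1478 = 994*(-88/5) - 1478 = -87472/5 - 1478 = -94862/5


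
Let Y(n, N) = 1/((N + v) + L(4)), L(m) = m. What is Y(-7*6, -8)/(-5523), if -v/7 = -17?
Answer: -1/635145 ≈ -1.5744e-6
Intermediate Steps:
v = 119 (v = -7*(-17) = 119)
Y(n, N) = 1/(123 + N) (Y(n, N) = 1/((N + 119) + 4) = 1/((119 + N) + 4) = 1/(123 + N))
Y(-7*6, -8)/(-5523) = 1/((123 - 8)*(-5523)) = -1/5523/115 = (1/115)*(-1/5523) = -1/635145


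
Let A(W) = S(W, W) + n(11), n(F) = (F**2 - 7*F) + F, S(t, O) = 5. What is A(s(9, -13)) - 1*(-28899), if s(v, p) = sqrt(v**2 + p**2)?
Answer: 28959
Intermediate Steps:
n(F) = F**2 - 6*F
s(v, p) = sqrt(p**2 + v**2)
A(W) = 60 (A(W) = 5 + 11*(-6 + 11) = 5 + 11*5 = 5 + 55 = 60)
A(s(9, -13)) - 1*(-28899) = 60 - 1*(-28899) = 60 + 28899 = 28959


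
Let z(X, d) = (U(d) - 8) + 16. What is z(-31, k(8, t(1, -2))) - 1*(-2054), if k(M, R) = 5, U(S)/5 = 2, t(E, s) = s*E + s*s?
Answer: 2072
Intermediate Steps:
t(E, s) = s**2 + E*s (t(E, s) = E*s + s**2 = s**2 + E*s)
U(S) = 10 (U(S) = 5*2 = 10)
z(X, d) = 18 (z(X, d) = (10 - 8) + 16 = 2 + 16 = 18)
z(-31, k(8, t(1, -2))) - 1*(-2054) = 18 - 1*(-2054) = 18 + 2054 = 2072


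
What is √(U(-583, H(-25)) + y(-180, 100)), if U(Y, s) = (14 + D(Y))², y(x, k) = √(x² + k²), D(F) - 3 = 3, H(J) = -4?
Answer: 2*√(100 + 5*√106) ≈ 24.615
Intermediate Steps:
D(F) = 6 (D(F) = 3 + 3 = 6)
y(x, k) = √(k² + x²)
U(Y, s) = 400 (U(Y, s) = (14 + 6)² = 20² = 400)
√(U(-583, H(-25)) + y(-180, 100)) = √(400 + √(100² + (-180)²)) = √(400 + √(10000 + 32400)) = √(400 + √42400) = √(400 + 20*√106)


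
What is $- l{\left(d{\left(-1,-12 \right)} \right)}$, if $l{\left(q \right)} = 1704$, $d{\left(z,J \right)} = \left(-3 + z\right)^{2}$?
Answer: $-1704$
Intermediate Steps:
$- l{\left(d{\left(-1,-12 \right)} \right)} = \left(-1\right) 1704 = -1704$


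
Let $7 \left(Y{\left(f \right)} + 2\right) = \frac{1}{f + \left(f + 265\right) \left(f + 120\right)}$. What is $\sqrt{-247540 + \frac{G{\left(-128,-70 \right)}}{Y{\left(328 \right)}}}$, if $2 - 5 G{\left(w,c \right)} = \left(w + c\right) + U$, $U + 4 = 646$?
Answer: $\frac{2 i \sqrt{21450668864070617905}}{18619435} \approx 497.49 i$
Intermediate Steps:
$U = 642$ ($U = -4 + 646 = 642$)
$G{\left(w,c \right)} = -128 - \frac{c}{5} - \frac{w}{5}$ ($G{\left(w,c \right)} = \frac{2}{5} - \frac{\left(w + c\right) + 642}{5} = \frac{2}{5} - \frac{\left(c + w\right) + 642}{5} = \frac{2}{5} - \frac{642 + c + w}{5} = \frac{2}{5} - \left(\frac{642}{5} + \frac{c}{5} + \frac{w}{5}\right) = -128 - \frac{c}{5} - \frac{w}{5}$)
$Y{\left(f \right)} = -2 + \frac{1}{7 \left(f + \left(120 + f\right) \left(265 + f\right)\right)}$ ($Y{\left(f \right)} = -2 + \frac{1}{7 \left(f + \left(f + 265\right) \left(f + 120\right)\right)} = -2 + \frac{1}{7 \left(f + \left(265 + f\right) \left(120 + f\right)\right)} = -2 + \frac{1}{7 \left(f + \left(120 + f\right) \left(265 + f\right)\right)}$)
$\sqrt{-247540 + \frac{G{\left(-128,-70 \right)}}{Y{\left(328 \right)}}} = \sqrt{-247540 + \frac{-128 - -14 - - \frac{128}{5}}{\frac{1}{7} \frac{1}{31800 + 328^{2} + 386 \cdot 328} \left(-445199 - 1772512 - 14 \cdot 328^{2}\right)}} = \sqrt{-247540 + \frac{-128 + 14 + \frac{128}{5}}{\frac{1}{7} \frac{1}{31800 + 107584 + 126608} \left(-445199 - 1772512 - 1506176\right)}} = \sqrt{-247540 - \frac{442}{5 \frac{-445199 - 1772512 - 1506176}{7 \cdot 265992}}} = \sqrt{-247540 - \frac{442}{5 \cdot \frac{1}{7} \cdot \frac{1}{265992} \left(-3723887\right)}} = \sqrt{-247540 - \frac{442}{5 \left(- \frac{3723887}{1861944}\right)}} = \sqrt{-247540 - - \frac{822979248}{18619435}} = \sqrt{-247540 + \frac{822979248}{18619435}} = \sqrt{- \frac{4608231960652}{18619435}} = \frac{2 i \sqrt{21450668864070617905}}{18619435}$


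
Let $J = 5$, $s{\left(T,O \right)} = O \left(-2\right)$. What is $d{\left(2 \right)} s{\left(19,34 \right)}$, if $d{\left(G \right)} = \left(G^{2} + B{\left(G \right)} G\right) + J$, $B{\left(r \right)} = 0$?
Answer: $-612$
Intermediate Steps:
$s{\left(T,O \right)} = - 2 O$
$d{\left(G \right)} = 5 + G^{2}$ ($d{\left(G \right)} = \left(G^{2} + 0 G\right) + 5 = \left(G^{2} + 0\right) + 5 = G^{2} + 5 = 5 + G^{2}$)
$d{\left(2 \right)} s{\left(19,34 \right)} = \left(5 + 2^{2}\right) \left(\left(-2\right) 34\right) = \left(5 + 4\right) \left(-68\right) = 9 \left(-68\right) = -612$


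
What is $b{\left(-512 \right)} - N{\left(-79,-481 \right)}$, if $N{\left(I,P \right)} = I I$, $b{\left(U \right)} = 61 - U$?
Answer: $-5668$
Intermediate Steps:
$N{\left(I,P \right)} = I^{2}$
$b{\left(-512 \right)} - N{\left(-79,-481 \right)} = \left(61 - -512\right) - \left(-79\right)^{2} = \left(61 + 512\right) - 6241 = 573 - 6241 = -5668$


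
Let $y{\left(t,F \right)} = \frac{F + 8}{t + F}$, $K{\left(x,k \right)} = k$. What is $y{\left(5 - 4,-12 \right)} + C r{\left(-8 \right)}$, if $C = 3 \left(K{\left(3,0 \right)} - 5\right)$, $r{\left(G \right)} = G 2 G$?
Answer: $- \frac{21116}{11} \approx -1919.6$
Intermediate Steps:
$y{\left(t,F \right)} = \frac{8 + F}{F + t}$
$r{\left(G \right)} = 2 G^{2}$ ($r{\left(G \right)} = 2 G G = 2 G^{2}$)
$C = -15$ ($C = 3 \left(0 - 5\right) = 3 \left(-5\right) = -15$)
$y{\left(5 - 4,-12 \right)} + C r{\left(-8 \right)} = \frac{8 - 12}{-12 + \left(5 - 4\right)} - 15 \cdot 2 \left(-8\right)^{2} = \frac{1}{-12 + \left(5 - 4\right)} \left(-4\right) - 15 \cdot 2 \cdot 64 = \frac{1}{-12 + 1} \left(-4\right) - 1920 = \frac{1}{-11} \left(-4\right) - 1920 = \left(- \frac{1}{11}\right) \left(-4\right) - 1920 = \frac{4}{11} - 1920 = - \frac{21116}{11}$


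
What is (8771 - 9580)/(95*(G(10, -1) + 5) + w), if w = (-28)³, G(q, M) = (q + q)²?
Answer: -809/16523 ≈ -0.048962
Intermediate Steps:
G(q, M) = 4*q² (G(q, M) = (2*q)² = 4*q²)
w = -21952
(8771 - 9580)/(95*(G(10, -1) + 5) + w) = (8771 - 9580)/(95*(4*10² + 5) - 21952) = -809/(95*(4*100 + 5) - 21952) = -809/(95*(400 + 5) - 21952) = -809/(95*405 - 21952) = -809/(38475 - 21952) = -809/16523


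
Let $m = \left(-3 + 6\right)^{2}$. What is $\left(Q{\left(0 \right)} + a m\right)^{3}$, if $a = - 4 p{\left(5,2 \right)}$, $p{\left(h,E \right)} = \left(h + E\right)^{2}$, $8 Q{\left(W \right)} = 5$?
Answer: $- \frac{2807398083043}{512} \approx -5.4832 \cdot 10^{9}$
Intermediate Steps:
$Q{\left(W \right)} = \frac{5}{8}$ ($Q{\left(W \right)} = \frac{1}{8} \cdot 5 = \frac{5}{8}$)
$p{\left(h,E \right)} = \left(E + h\right)^{2}$
$a = -196$ ($a = - 4 \left(2 + 5\right)^{2} = - 4 \cdot 7^{2} = \left(-4\right) 49 = -196$)
$m = 9$ ($m = 3^{2} = 9$)
$\left(Q{\left(0 \right)} + a m\right)^{3} = \left(\frac{5}{8} - 1764\right)^{3} = \left(- \frac{14107}{8}\right)^{3} = - \frac{2807398083043}{512}$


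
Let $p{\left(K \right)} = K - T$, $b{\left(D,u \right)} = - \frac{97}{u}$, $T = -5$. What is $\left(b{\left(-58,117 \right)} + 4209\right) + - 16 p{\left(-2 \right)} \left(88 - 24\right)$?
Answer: $\frac{132932}{117} \approx 1136.2$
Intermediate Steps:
$p{\left(K \right)} = 5 + K$ ($p{\left(K \right)} = K - -5 = K + 5 = 5 + K$)
$\left(b{\left(-58,117 \right)} + 4209\right) + - 16 p{\left(-2 \right)} \left(88 - 24\right) = \left(- \frac{97}{117} + 4209\right) + - 16 \left(5 - 2\right) \left(88 - 24\right) = \left(\left(-97\right) \frac{1}{117} + 4209\right) + \left(-16\right) 3 \cdot 64 = \left(- \frac{97}{117} + 4209\right) - 3072 = \frac{492356}{117} - 3072 = \frac{132932}{117}$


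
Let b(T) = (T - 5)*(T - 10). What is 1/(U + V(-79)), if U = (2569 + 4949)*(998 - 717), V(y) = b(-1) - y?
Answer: 1/2112703 ≈ 4.7333e-7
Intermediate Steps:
b(T) = (-10 + T)*(-5 + T) (b(T) = (-5 + T)*(-10 + T) = (-10 + T)*(-5 + T))
V(y) = 66 - y (V(y) = (50 + (-1)**2 - 15*(-1)) - y = (50 + 1 + 15) - y = 66 - y)
U = 2112558 (U = 7518*281 = 2112558)
1/(U + V(-79)) = 1/(2112558 + (66 - 1*(-79))) = 1/(2112558 + (66 + 79)) = 1/(2112558 + 145) = 1/2112703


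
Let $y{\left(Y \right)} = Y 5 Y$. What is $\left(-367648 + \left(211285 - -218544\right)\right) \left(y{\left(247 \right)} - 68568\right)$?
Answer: $14704376337$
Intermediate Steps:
$y{\left(Y \right)} = 5 Y^{2}$ ($y{\left(Y \right)} = 5 Y Y = 5 Y^{2}$)
$\left(-367648 + \left(211285 - -218544\right)\right) \left(y{\left(247 \right)} - 68568\right) = \left(-367648 + \left(211285 - -218544\right)\right) \left(5 \cdot 247^{2} - 68568\right) = \left(-367648 + \left(211285 + 218544\right)\right) \left(5 \cdot 61009 - 68568\right) = \left(-367648 + 429829\right) \left(305045 - 68568\right) = 62181 \cdot 236477 = 14704376337$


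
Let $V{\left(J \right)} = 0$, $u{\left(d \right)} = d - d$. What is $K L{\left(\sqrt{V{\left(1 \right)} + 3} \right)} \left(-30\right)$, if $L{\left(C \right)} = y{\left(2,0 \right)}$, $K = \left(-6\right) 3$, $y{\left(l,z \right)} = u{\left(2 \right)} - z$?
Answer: $0$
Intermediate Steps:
$u{\left(d \right)} = 0$
$y{\left(l,z \right)} = - z$ ($y{\left(l,z \right)} = 0 - z = - z$)
$K = -18$
$L{\left(C \right)} = 0$ ($L{\left(C \right)} = \left(-1\right) 0 = 0$)
$K L{\left(\sqrt{V{\left(1 \right)} + 3} \right)} \left(-30\right) = \left(-18\right) 0 \left(-30\right) = 0 \left(-30\right) = 0$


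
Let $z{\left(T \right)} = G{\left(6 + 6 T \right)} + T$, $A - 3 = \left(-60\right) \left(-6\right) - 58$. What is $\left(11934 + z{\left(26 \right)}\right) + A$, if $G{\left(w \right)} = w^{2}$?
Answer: $38509$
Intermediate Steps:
$A = 305$ ($A = 3 - -302 = 3 + \left(360 - 58\right) = 3 + 302 = 305$)
$z{\left(T \right)} = T + \left(6 + 6 T\right)^{2}$ ($z{\left(T \right)} = \left(6 + 6 T\right)^{2} + T = T + \left(6 + 6 T\right)^{2}$)
$\left(11934 + z{\left(26 \right)}\right) + A = \left(11934 + \left(26 + 36 \left(1 + 26\right)^{2}\right)\right) + 305 = \left(11934 + \left(26 + 36 \cdot 27^{2}\right)\right) + 305 = \left(11934 + \left(26 + 36 \cdot 729\right)\right) + 305 = \left(11934 + \left(26 + 26244\right)\right) + 305 = \left(11934 + 26270\right) + 305 = 38204 + 305 = 38509$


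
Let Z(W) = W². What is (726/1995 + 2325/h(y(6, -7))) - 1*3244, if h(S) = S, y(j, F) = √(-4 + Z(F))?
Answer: -2157018/665 + 155*√5 ≈ -2897.0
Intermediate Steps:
y(j, F) = √(-4 + F²)
(726/1995 + 2325/h(y(6, -7))) - 1*3244 = (726/1995 + 2325/(√(-4 + (-7)²))) - 1*3244 = (726*(1/1995) + 2325/(√(-4 + 49))) - 3244 = (242/665 + 2325/(√45)) - 3244 = (242/665 + 2325/((3*√5))) - 3244 = (242/665 + 2325*(√5/15)) - 3244 = (242/665 + 155*√5) - 3244 = -2157018/665 + 155*√5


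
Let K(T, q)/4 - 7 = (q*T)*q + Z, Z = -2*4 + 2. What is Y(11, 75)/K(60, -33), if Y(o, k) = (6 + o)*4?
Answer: 17/65341 ≈ 0.00026017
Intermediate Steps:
Y(o, k) = 24 + 4*o
Z = -6 (Z = -8 + 2 = -6)
K(T, q) = 4 + 4*T*q**2 (K(T, q) = 28 + 4*((q*T)*q - 6) = 28 + 4*((T*q)*q - 6) = 28 + 4*(T*q**2 - 6) = 28 + 4*(-6 + T*q**2) = 28 + (-24 + 4*T*q**2) = 4 + 4*T*q**2)
Y(11, 75)/K(60, -33) = (24 + 4*11)/(4 + 4*60*(-33)**2) = (24 + 44)/(4 + 4*60*1089) = 68/(4 + 261360) = 68/261364 = 68*(1/261364) = 17/65341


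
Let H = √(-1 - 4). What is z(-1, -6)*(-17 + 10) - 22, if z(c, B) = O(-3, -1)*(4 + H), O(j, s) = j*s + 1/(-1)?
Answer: -78 - 14*I*√5 ≈ -78.0 - 31.305*I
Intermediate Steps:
O(j, s) = -1 + j*s (O(j, s) = j*s - 1 = -1 + j*s)
H = I*√5 (H = √(-5) = I*√5 ≈ 2.2361*I)
z(c, B) = 8 + 2*I*√5 (z(c, B) = (-1 - 3*(-1))*(4 + I*√5) = (-1 + 3)*(4 + I*√5) = 2*(4 + I*√5) = 8 + 2*I*√5)
z(-1, -6)*(-17 + 10) - 22 = (8 + 2*I*√5)*(-17 + 10) - 22 = (8 + 2*I*√5)*(-7) - 22 = (-56 - 14*I*√5) - 22 = -78 - 14*I*√5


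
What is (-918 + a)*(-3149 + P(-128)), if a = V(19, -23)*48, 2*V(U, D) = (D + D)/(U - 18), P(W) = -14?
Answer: 6395586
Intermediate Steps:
V(U, D) = D/(-18 + U) (V(U, D) = ((D + D)/(U - 18))/2 = ((2*D)/(-18 + U))/2 = (2*D/(-18 + U))/2 = D/(-18 + U))
a = -1104 (a = -23/(-18 + 19)*48 = -23/1*48 = -23*1*48 = -23*48 = -1104)
(-918 + a)*(-3149 + P(-128)) = (-918 - 1104)*(-3149 - 14) = -2022*(-3163) = 6395586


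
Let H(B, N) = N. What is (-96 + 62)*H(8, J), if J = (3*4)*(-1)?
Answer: 408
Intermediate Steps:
J = -12 (J = 12*(-1) = -12)
(-96 + 62)*H(8, J) = (-96 + 62)*(-12) = -34*(-12) = 408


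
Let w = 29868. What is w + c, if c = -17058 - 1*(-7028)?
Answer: 19838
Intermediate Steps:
c = -10030 (c = -17058 + 7028 = -10030)
w + c = 29868 - 10030 = 19838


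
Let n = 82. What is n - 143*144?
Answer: -20510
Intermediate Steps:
n - 143*144 = 82 - 143*144 = 82 - 20592 = -20510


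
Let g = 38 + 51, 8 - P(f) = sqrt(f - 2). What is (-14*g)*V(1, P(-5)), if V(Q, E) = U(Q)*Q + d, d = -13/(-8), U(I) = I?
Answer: -13083/4 ≈ -3270.8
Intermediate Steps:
d = 13/8 (d = -13*(-1/8) = 13/8 ≈ 1.6250)
P(f) = 8 - sqrt(-2 + f) (P(f) = 8 - sqrt(f - 2) = 8 - sqrt(-2 + f))
V(Q, E) = 13/8 + Q**2 (V(Q, E) = Q*Q + 13/8 = Q**2 + 13/8 = 13/8 + Q**2)
g = 89
(-14*g)*V(1, P(-5)) = (-14*89)*(13/8 + 1**2) = -1246*(13/8 + 1) = -1246*21/8 = -13083/4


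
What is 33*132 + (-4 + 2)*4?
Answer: 4348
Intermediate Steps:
33*132 + (-4 + 2)*4 = 4356 - 2*4 = 4356 - 8 = 4348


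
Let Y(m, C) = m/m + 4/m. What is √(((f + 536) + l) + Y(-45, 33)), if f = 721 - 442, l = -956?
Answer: 4*I*√1970/15 ≈ 11.836*I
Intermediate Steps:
Y(m, C) = 1 + 4/m
f = 279
√(((f + 536) + l) + Y(-45, 33)) = √(((279 + 536) - 956) + (4 - 45)/(-45)) = √((815 - 956) - 1/45*(-41)) = √(-141 + 41/45) = √(-6304/45) = 4*I*√1970/15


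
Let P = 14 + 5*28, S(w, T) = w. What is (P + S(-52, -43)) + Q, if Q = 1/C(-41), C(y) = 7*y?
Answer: 29273/287 ≈ 102.00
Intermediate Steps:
Q = -1/287 (Q = 1/(7*(-41)) = 1/(-287) = -1/287 ≈ -0.0034843)
P = 154 (P = 14 + 140 = 154)
(P + S(-52, -43)) + Q = (154 - 52) - 1/287 = 102 - 1/287 = 29273/287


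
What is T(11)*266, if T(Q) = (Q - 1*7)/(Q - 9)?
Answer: 532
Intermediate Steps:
T(Q) = (-7 + Q)/(-9 + Q) (T(Q) = (Q - 7)/(-9 + Q) = (-7 + Q)/(-9 + Q))
T(11)*266 = ((-7 + 11)/(-9 + 11))*266 = (4/2)*266 = ((½)*4)*266 = 2*266 = 532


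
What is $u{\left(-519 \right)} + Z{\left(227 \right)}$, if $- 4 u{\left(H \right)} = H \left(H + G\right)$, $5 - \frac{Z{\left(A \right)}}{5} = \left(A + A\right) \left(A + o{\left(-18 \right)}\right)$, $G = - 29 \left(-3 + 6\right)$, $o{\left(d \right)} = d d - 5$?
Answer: $- \frac{2636047}{2} \approx -1.318 \cdot 10^{6}$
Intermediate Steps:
$o{\left(d \right)} = -5 + d^{2}$ ($o{\left(d \right)} = d^{2} - 5 = -5 + d^{2}$)
$G = -87$ ($G = \left(-29\right) 3 = -87$)
$Z{\left(A \right)} = 25 - 10 A \left(319 + A\right)$ ($Z{\left(A \right)} = 25 - 5 \left(A + A\right) \left(A - \left(5 - \left(-18\right)^{2}\right)\right) = 25 - 5 \cdot 2 A \left(A + \left(-5 + 324\right)\right) = 25 - 5 \cdot 2 A \left(A + 319\right) = 25 - 5 \cdot 2 A \left(319 + A\right) = 25 - 10 A \left(319 + A\right)$)
$u{\left(H \right)} = - \frac{H \left(-87 + H\right)}{4}$ ($u{\left(H \right)} = - \frac{H \left(H - 87\right)}{4} = - \frac{H \left(-87 + H\right)}{4}$)
$u{\left(-519 \right)} + Z{\left(227 \right)} = \frac{1}{4} \left(-519\right) \left(87 - -519\right) - \left(724105 + 515290\right) = \frac{1}{4} \left(-519\right) \left(87 + 519\right) - 1239395 = \frac{1}{4} \left(-519\right) 606 - 1239395 = - \frac{157257}{2} - 1239395 = - \frac{2636047}{2}$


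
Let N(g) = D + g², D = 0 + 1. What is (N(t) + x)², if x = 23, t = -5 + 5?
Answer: 576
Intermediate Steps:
t = 0
D = 1
N(g) = 1 + g²
(N(t) + x)² = ((1 + 0²) + 23)² = ((1 + 0) + 23)² = (1 + 23)² = 24² = 576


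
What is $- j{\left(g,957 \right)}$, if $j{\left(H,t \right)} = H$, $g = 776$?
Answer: $-776$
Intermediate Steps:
$- j{\left(g,957 \right)} = \left(-1\right) 776 = -776$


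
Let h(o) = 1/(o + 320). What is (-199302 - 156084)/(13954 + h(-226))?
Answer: -33406284/1311677 ≈ -25.468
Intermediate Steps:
h(o) = 1/(320 + o)
(-199302 - 156084)/(13954 + h(-226)) = (-199302 - 156084)/(13954 + 1/(320 - 226)) = -355386/(13954 + 1/94) = -355386/1311677/94 = -355386*94/1311677 = -33406284/1311677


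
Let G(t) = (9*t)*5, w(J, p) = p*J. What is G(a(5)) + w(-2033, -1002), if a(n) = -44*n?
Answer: 2027166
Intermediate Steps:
w(J, p) = J*p
G(t) = 45*t
G(a(5)) + w(-2033, -1002) = 45*(-44*5) - 2033*(-1002) = 45*(-220) + 2037066 = -9900 + 2037066 = 2027166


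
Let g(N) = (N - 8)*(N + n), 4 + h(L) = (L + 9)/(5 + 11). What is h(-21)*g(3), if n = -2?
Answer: 95/4 ≈ 23.750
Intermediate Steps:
h(L) = -55/16 + L/16 (h(L) = -4 + (L + 9)/(5 + 11) = -4 + (9 + L)/16 = -4 + (9 + L)*(1/16) = -4 + (9/16 + L/16) = -55/16 + L/16)
g(N) = (-8 + N)*(-2 + N) (g(N) = (N - 8)*(N - 2) = (-8 + N)*(-2 + N))
h(-21)*g(3) = (-55/16 + (1/16)*(-21))*(16 + 3**2 - 10*3) = (-55/16 - 21/16)*(16 + 9 - 30) = -19/4*(-5) = 95/4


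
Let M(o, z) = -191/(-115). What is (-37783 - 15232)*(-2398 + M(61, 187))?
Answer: 127041919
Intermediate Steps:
M(o, z) = 191/115 (M(o, z) = -191*(-1/115) = 191/115)
(-37783 - 15232)*(-2398 + M(61, 187)) = (-37783 - 15232)*(-2398 + 191/115) = -53015*(-275579/115) = 127041919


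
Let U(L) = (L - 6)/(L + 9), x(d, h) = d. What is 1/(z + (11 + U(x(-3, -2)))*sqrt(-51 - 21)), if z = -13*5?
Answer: -65/10723 - 57*I*sqrt(2)/10723 ≈ -0.0060617 - 0.0075175*I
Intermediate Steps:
U(L) = (-6 + L)/(9 + L)
z = -65
1/(z + (11 + U(x(-3, -2)))*sqrt(-51 - 21)) = 1/(-65 + (11 + (-6 - 3)/(9 - 3))*sqrt(-51 - 21)) = 1/(-65 + (11 - 9/6)*sqrt(-72)) = 1/(-65 + (11 + (1/6)*(-9))*(6*I*sqrt(2))) = 1/(-65 + (11 - 3/2)*(6*I*sqrt(2))) = 1/(-65 + 19*(6*I*sqrt(2))/2) = 1/(-65 + 57*I*sqrt(2))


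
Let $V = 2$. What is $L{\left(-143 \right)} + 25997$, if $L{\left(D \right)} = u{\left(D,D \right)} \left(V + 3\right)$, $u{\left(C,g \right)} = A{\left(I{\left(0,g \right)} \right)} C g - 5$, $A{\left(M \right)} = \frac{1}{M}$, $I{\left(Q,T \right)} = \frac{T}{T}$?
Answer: $128217$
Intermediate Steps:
$I{\left(Q,T \right)} = 1$
$u{\left(C,g \right)} = -5 + C g$ ($u{\left(C,g \right)} = \frac{C}{1} g - 5 = 1 C g - 5 = C g - 5 = -5 + C g$)
$L{\left(D \right)} = -25 + 5 D^{2}$ ($L{\left(D \right)} = \left(-5 + D D\right) \left(2 + 3\right) = \left(-5 + D^{2}\right) 5 = -25 + 5 D^{2}$)
$L{\left(-143 \right)} + 25997 = \left(-25 + 5 \left(-143\right)^{2}\right) + 25997 = \left(-25 + 5 \cdot 20449\right) + 25997 = \left(-25 + 102245\right) + 25997 = 102220 + 25997 = 128217$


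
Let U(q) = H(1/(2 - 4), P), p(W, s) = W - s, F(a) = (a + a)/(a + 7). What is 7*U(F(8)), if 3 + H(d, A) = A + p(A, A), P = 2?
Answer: -7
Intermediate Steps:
F(a) = 2*a/(7 + a) (F(a) = (2*a)/(7 + a) = 2*a/(7 + a))
H(d, A) = -3 + A (H(d, A) = -3 + (A + (A - A)) = -3 + (A + 0) = -3 + A)
U(q) = -1 (U(q) = -3 + 2 = -1)
7*U(F(8)) = 7*(-1) = -7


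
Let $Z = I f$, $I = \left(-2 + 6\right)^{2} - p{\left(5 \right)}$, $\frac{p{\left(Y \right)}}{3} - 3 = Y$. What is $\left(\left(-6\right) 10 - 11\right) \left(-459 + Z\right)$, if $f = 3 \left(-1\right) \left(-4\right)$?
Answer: $39405$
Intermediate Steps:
$f = 12$ ($f = \left(-3\right) \left(-4\right) = 12$)
$p{\left(Y \right)} = 9 + 3 Y$
$I = -8$ ($I = \left(-2 + 6\right)^{2} - \left(9 + 3 \cdot 5\right) = 4^{2} - \left(9 + 15\right) = 16 - 24 = -8$)
$Z = -96$ ($Z = \left(-8\right) 12 = -96$)
$\left(\left(-6\right) 10 - 11\right) \left(-459 + Z\right) = \left(\left(-6\right) 10 - 11\right) \left(-459 - 96\right) = \left(-60 - 11\right) \left(-555\right) = \left(-71\right) \left(-555\right) = 39405$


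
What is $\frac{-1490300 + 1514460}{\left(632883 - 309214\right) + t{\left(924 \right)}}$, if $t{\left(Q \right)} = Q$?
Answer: $\frac{24160}{324593} \approx 0.074432$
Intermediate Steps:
$\frac{-1490300 + 1514460}{\left(632883 - 309214\right) + t{\left(924 \right)}} = \frac{-1490300 + 1514460}{\left(632883 - 309214\right) + 924} = \frac{24160}{323669 + 924} = \frac{24160}{324593}$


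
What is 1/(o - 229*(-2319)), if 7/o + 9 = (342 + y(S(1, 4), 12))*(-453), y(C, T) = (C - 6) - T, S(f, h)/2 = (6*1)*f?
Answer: 152217/80834990060 ≈ 1.8831e-6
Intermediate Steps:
S(f, h) = 12*f (S(f, h) = 2*((6*1)*f) = 2*(6*f) = 12*f)
y(C, T) = -6 + C - T (y(C, T) = (-6 + C) - T = -6 + C - T)
o = -7/152217 (o = 7/(-9 + (342 + (-6 + 12*1 - 1*12))*(-453)) = 7/(-9 + (342 + (-6 + 12 - 12))*(-453)) = 7/(-9 + (342 - 6)*(-453)) = 7/(-9 + 336*(-453)) = 7/(-9 - 152208) = 7/(-152217) = 7*(-1/152217) = -7/152217 ≈ -4.5987e-5)
1/(o - 229*(-2319)) = 1/(-7/152217 - 229*(-2319)) = 1/(-7/152217 + 531051) = 1/(80834990060/152217) = 152217/80834990060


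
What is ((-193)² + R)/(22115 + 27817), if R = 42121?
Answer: 39685/24966 ≈ 1.5896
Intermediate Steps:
((-193)² + R)/(22115 + 27817) = ((-193)² + 42121)/(22115 + 27817) = (37249 + 42121)/49932 = 79370*(1/49932) = 39685/24966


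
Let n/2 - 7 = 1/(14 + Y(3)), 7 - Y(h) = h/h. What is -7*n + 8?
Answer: -907/10 ≈ -90.700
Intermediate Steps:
Y(h) = 6 (Y(h) = 7 - h/h = 7 - 1*1 = 7 - 1 = 6)
n = 141/10 (n = 14 + 2/(14 + 6) = 14 + 2/20 = 14 + 2*(1/20) = 14 + ⅒ = 141/10 ≈ 14.100)
-7*n + 8 = -7*141/10 + 8 = -987/10 + 8 = -907/10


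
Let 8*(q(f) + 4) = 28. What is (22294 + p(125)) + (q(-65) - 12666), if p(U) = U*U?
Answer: 50505/2 ≈ 25253.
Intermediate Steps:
q(f) = -½ (q(f) = -4 + (⅛)*28 = -4 + 7/2 = -½)
p(U) = U²
(22294 + p(125)) + (q(-65) - 12666) = (22294 + 125²) + (-½ - 12666) = (22294 + 15625) - 25333/2 = 37919 - 25333/2 = 50505/2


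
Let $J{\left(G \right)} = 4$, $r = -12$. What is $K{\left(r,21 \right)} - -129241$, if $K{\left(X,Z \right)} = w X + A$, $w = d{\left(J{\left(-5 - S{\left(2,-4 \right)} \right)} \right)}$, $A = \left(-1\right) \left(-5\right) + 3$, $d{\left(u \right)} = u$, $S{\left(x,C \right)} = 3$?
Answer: $129201$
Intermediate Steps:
$A = 8$ ($A = 5 + 3 = 8$)
$w = 4$
$K{\left(X,Z \right)} = 8 + 4 X$ ($K{\left(X,Z \right)} = 4 X + 8 = 8 + 4 X$)
$K{\left(r,21 \right)} - -129241 = \left(8 + 4 \left(-12\right)\right) - -129241 = \left(8 - 48\right) + 129241 = -40 + 129241 = 129201$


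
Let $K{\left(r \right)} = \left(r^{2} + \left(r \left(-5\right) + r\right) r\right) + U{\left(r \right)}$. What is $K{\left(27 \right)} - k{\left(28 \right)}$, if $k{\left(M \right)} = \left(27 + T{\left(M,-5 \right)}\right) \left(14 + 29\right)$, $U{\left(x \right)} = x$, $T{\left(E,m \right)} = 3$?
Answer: $-3450$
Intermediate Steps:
$k{\left(M \right)} = 1290$ ($k{\left(M \right)} = \left(27 + 3\right) \left(14 + 29\right) = 30 \cdot 43 = 1290$)
$K{\left(r \right)} = r - 3 r^{2}$ ($K{\left(r \right)} = \left(r^{2} + \left(r \left(-5\right) + r\right) r\right) + r = \left(r^{2} + \left(- 5 r + r\right) r\right) + r = \left(r^{2} + - 4 r r\right) + r = \left(r^{2} - 4 r^{2}\right) + r = - 3 r^{2} + r = r - 3 r^{2}$)
$K{\left(27 \right)} - k{\left(28 \right)} = 27 \left(1 - 81\right) - 1290 = 27 \left(-80\right) - 1290 = -2160 - 1290 = -3450$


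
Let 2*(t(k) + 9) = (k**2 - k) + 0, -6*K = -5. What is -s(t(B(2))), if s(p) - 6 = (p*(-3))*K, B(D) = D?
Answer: -26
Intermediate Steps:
K = 5/6 (K = -1/6*(-5) = 5/6 ≈ 0.83333)
t(k) = -9 + k**2/2 - k/2 (t(k) = -9 + ((k**2 - k) + 0)/2 = -9 + (k**2 - k)/2 = -9 + (k**2/2 - k/2) = -9 + k**2/2 - k/2)
s(p) = 6 - 5*p/2 (s(p) = 6 + (p*(-3))*(5/6) = 6 - 3*p*(5/6) = 6 - 5*p/2)
-s(t(B(2))) = -(6 - 5*(-9 + (1/2)*2**2 - 1/2*2)/2) = -(6 - 5*(-9 + (1/2)*4 - 1)/2) = -(6 - 5*(-9 + 2 - 1)/2) = -(6 - 5/2*(-8)) = -(6 + 20) = -1*26 = -26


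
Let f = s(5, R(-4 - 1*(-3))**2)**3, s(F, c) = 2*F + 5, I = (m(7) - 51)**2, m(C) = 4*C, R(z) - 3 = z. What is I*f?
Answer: 1785375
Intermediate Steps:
R(z) = 3 + z
I = 529 (I = (4*7 - 51)**2 = (28 - 51)**2 = (-23)**2 = 529)
s(F, c) = 5 + 2*F
f = 3375 (f = (5 + 2*5)**3 = (5 + 10)**3 = 15**3 = 3375)
I*f = 529*3375 = 1785375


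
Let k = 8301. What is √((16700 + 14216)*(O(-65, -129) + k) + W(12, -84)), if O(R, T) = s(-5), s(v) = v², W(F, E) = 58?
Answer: √257406674 ≈ 16044.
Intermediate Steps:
O(R, T) = 25 (O(R, T) = (-5)² = 25)
√((16700 + 14216)*(O(-65, -129) + k) + W(12, -84)) = √((16700 + 14216)*(25 + 8301) + 58) = √(30916*8326 + 58) = √(257406616 + 58) = √257406674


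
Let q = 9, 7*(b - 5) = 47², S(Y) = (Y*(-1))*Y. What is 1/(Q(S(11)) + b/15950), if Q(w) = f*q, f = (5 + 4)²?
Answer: 5075/3699777 ≈ 0.0013717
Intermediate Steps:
S(Y) = -Y² (S(Y) = (-Y)*Y = -Y²)
f = 81 (f = 9² = 81)
b = 2244/7 (b = 5 + (⅐)*47² = 5 + (⅐)*2209 = 5 + 2209/7 = 2244/7 ≈ 320.57)
Q(w) = 729 (Q(w) = 81*9 = 729)
1/(Q(S(11)) + b/15950) = 1/(729 + (2244/7)/15950) = 1/(729 + (2244/7)*(1/15950)) = 1/(729 + 102/5075) = 1/(3699777/5075) = 5075/3699777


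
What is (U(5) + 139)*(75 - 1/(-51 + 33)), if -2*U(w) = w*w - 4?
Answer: 347207/36 ≈ 9644.6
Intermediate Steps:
U(w) = 2 - w²/2 (U(w) = -(w*w - 4)/2 = -(w² - 4)/2 = -(-4 + w²)/2 = 2 - w²/2)
(U(5) + 139)*(75 - 1/(-51 + 33)) = ((2 - ½*5²) + 139)*(75 - 1/(-51 + 33)) = ((2 - ½*25) + 139)*(75 - 1/(-18)) = ((2 - 25/2) + 139)*(75 - 1*(-1/18)) = (-21/2 + 139)*(75 + 1/18) = (257/2)*(1351/18) = 347207/36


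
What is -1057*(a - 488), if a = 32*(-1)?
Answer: 549640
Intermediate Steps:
a = -32
-1057*(a - 488) = -1057*(-32 - 488) = -1057*(-520) = 549640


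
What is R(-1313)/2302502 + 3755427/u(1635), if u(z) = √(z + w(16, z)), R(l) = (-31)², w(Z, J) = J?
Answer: 961/2302502 + 1251809*√3270/1090 ≈ 65673.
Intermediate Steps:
R(l) = 961
u(z) = √2*√z (u(z) = √(z + z) = √(2*z) = √2*√z)
R(-1313)/2302502 + 3755427/u(1635) = 961/2302502 + 3755427/((√2*√1635)) = 961*(1/2302502) + 3755427/(√3270) = 961/2302502 + 3755427*(√3270/3270) = 961/2302502 + 1251809*√3270/1090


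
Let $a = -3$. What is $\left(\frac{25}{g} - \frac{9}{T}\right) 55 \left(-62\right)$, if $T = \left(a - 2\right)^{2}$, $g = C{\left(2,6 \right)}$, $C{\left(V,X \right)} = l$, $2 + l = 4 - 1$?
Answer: $- \frac{420112}{5} \approx -84022.0$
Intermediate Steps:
$l = 1$ ($l = -2 + \left(4 - 1\right) = -2 + 3 = 1$)
$C{\left(V,X \right)} = 1$
$g = 1$
$T = 25$ ($T = \left(-3 - 2\right)^{2} = \left(-5\right)^{2} = 25$)
$\left(\frac{25}{g} - \frac{9}{T}\right) 55 \left(-62\right) = \left(\frac{25}{1} - \frac{9}{25}\right) 55 \left(-62\right) = \left(25 \cdot 1 - \frac{9}{25}\right) 55 \left(-62\right) = \left(25 - \frac{9}{25}\right) 55 \left(-62\right) = \frac{616}{25} \cdot 55 \left(-62\right) = \frac{6776}{5} \left(-62\right) = - \frac{420112}{5}$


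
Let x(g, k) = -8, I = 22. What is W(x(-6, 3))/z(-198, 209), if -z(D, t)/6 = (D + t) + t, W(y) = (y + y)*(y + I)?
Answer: 28/165 ≈ 0.16970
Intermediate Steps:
W(y) = 2*y*(22 + y) (W(y) = (y + y)*(y + 22) = (2*y)*(22 + y) = 2*y*(22 + y))
z(D, t) = -12*t - 6*D (z(D, t) = -6*((D + t) + t) = -6*(D + 2*t) = -12*t - 6*D)
W(x(-6, 3))/z(-198, 209) = (2*(-8)*(22 - 8))/(-12*209 - 6*(-198)) = (2*(-8)*14)/(-2508 + 1188) = -224/(-1320) = -224*(-1/1320) = 28/165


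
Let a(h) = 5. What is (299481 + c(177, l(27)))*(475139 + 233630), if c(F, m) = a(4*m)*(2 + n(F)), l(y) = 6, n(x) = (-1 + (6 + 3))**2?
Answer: 212496742659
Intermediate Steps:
n(x) = 64 (n(x) = (-1 + 9)**2 = 8**2 = 64)
c(F, m) = 330 (c(F, m) = 5*(2 + 64) = 5*66 = 330)
(299481 + c(177, l(27)))*(475139 + 233630) = (299481 + 330)*(475139 + 233630) = 299811*708769 = 212496742659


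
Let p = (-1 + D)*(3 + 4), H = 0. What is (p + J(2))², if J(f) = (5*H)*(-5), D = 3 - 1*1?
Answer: 49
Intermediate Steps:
D = 2 (D = 3 - 1 = 2)
p = 7 (p = (-1 + 2)*(3 + 4) = 1*7 = 7)
J(f) = 0 (J(f) = (5*0)*(-5) = 0*(-5) = 0)
(p + J(2))² = (7 + 0)² = 7² = 49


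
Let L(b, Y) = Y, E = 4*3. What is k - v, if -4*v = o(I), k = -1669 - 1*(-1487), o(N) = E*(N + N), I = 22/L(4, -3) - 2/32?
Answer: -1811/8 ≈ -226.38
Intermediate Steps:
E = 12
I = -355/48 (I = 22/(-3) - 2/32 = 22*(-⅓) - 2*1/32 = -22/3 - 1/16 = -355/48 ≈ -7.3958)
o(N) = 24*N (o(N) = 12*(N + N) = 12*(2*N) = 24*N)
k = -182 (k = -1669 + 1487 = -182)
v = 355/8 (v = -6*(-355)/48 = -¼*(-355/2) = 355/8 ≈ 44.375)
k - v = -182 - 1*355/8 = -182 - 355/8 = -1811/8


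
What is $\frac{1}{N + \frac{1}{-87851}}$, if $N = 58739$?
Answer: $\frac{87851}{5160279888} \approx 1.7024 \cdot 10^{-5}$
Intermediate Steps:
$\frac{1}{N + \frac{1}{-87851}} = \frac{1}{58739 + \frac{1}{-87851}} = \frac{1}{58739 - \frac{1}{87851}} = \frac{1}{\frac{5160279888}{87851}} = \frac{87851}{5160279888}$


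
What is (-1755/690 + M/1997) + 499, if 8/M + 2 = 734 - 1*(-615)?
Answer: 61430594051/123738114 ≈ 496.46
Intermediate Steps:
M = 8/1347 (M = 8/(-2 + (734 - 1*(-615))) = 8/(-2 + (734 + 615)) = 8/(-2 + 1349) = 8/1347 ≈ 0.0059391)
(-1755/690 + M/1997) + 499 = (-1755/690 + (8/1347)/1997) + 499 = (-1755*1/690 + (8/1347)*(1/1997)) + 499 = (-117/46 + 8/2689959) + 499 = -314724835/123738114 + 499 = 61430594051/123738114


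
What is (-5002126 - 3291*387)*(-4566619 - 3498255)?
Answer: 50613076551382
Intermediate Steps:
(-5002126 - 3291*387)*(-4566619 - 3498255) = (-5002126 - 1273617)*(-8064874) = -6275743*(-8064874) = 50613076551382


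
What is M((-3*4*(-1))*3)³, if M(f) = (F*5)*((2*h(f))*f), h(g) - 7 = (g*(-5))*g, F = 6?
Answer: -2733241929992197632000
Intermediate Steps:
h(g) = 7 - 5*g² (h(g) = 7 + (g*(-5))*g = 7 + (-5*g)*g = 7 - 5*g²)
M(f) = 30*f*(14 - 10*f²) (M(f) = (6*5)*((2*(7 - 5*f²))*f) = 30*((14 - 10*f²)*f) = 30*(f*(14 - 10*f²)) = 30*f*(14 - 10*f²))
M((-3*4*(-1))*3)³ = (-300*((-3*4*(-1))*3)³ + 420*((-3*4*(-1))*3))³ = (-300*(-12*(-1)*3)³ + 420*(-12*(-1)*3))³ = (-300*(12*3)³ + 420*(12*3))³ = (-300*36³ + 420*36)³ = (-300*46656 + 15120)³ = (-13996800 + 15120)³ = (-13981680)³ = -2733241929992197632000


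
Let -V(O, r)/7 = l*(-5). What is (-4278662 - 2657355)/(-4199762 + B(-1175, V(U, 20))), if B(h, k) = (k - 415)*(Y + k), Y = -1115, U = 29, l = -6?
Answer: 6936017/3371637 ≈ 2.0572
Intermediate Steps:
V(O, r) = -210 (V(O, r) = -(-42)*(-5) = -7*30 = -210)
B(h, k) = (-1115 + k)*(-415 + k) (B(h, k) = (k - 415)*(-1115 + k) = (-415 + k)*(-1115 + k) = (-1115 + k)*(-415 + k))
(-4278662 - 2657355)/(-4199762 + B(-1175, V(U, 20))) = (-4278662 - 2657355)/(-4199762 + (462725 + (-210)**2 - 1530*(-210))) = -6936017/(-4199762 + (462725 + 44100 + 321300)) = -6936017/(-4199762 + 828125) = -6936017/(-3371637) = -6936017*(-1/3371637) = 6936017/3371637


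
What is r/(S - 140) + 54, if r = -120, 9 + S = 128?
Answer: 418/7 ≈ 59.714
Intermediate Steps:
S = 119 (S = -9 + 128 = 119)
r/(S - 140) + 54 = -120/(119 - 140) + 54 = -120/(-21) + 54 = -1/21*(-120) + 54 = 40/7 + 54 = 418/7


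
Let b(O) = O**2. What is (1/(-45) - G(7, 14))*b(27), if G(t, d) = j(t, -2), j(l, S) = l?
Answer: -25596/5 ≈ -5119.2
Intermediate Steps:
G(t, d) = t
(1/(-45) - G(7, 14))*b(27) = (1/(-45) - 1*7)*27**2 = (-1/45 - 7)*729 = -316/45*729 = -25596/5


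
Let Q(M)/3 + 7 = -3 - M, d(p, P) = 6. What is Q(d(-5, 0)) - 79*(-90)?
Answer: 7062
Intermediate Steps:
Q(M) = -30 - 3*M (Q(M) = -21 + 3*(-3 - M) = -21 + (-9 - 3*M) = -30 - 3*M)
Q(d(-5, 0)) - 79*(-90) = (-30 - 3*6) - 79*(-90) = (-30 - 18) + 7110 = -48 + 7110 = 7062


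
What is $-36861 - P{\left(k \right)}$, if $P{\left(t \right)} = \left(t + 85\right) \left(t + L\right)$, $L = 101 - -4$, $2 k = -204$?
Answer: $-36810$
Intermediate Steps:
$k = -102$ ($k = \frac{1}{2} \left(-204\right) = -102$)
$L = 105$ ($L = 101 + 4 = 105$)
$P{\left(t \right)} = \left(85 + t\right) \left(105 + t\right)$ ($P{\left(t \right)} = \left(t + 85\right) \left(t + 105\right) = \left(85 + t\right) \left(105 + t\right)$)
$-36861 - P{\left(k \right)} = -36861 - \left(8925 + \left(-102\right)^{2} + 190 \left(-102\right)\right) = -36861 - \left(8925 + 10404 - 19380\right) = -36861 - -51 = -36861 + 51 = -36810$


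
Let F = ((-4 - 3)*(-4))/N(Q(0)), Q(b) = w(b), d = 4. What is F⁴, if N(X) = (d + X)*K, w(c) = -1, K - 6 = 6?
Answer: 2401/6561 ≈ 0.36595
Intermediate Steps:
K = 12 (K = 6 + 6 = 12)
Q(b) = -1
N(X) = 48 + 12*X (N(X) = (4 + X)*12 = 48 + 12*X)
F = 7/9 (F = ((-4 - 3)*(-4))/(48 + 12*(-1)) = (-7*(-4))/(48 - 12) = 28/36 = 28*(1/36) = 7/9 ≈ 0.77778)
F⁴ = (7/9)⁴ = 2401/6561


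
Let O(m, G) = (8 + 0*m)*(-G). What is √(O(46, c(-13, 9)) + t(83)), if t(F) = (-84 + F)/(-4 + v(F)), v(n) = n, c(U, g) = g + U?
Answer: 19*√553/79 ≈ 5.6557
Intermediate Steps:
c(U, g) = U + g
t(F) = (-84 + F)/(-4 + F)
O(m, G) = -8*G (O(m, G) = (8 + 0)*(-G) = 8*(-G) = -8*G)
√(O(46, c(-13, 9)) + t(83)) = √(-8*(-13 + 9) + (-84 + 83)/(-4 + 83)) = √(-8*(-4) - 1/79) = √(32 + (1/79)*(-1)) = √(32 - 1/79) = √(2527/79) = 19*√553/79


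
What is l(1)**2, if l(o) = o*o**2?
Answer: 1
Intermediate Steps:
l(o) = o**3
l(1)**2 = (1**3)**2 = 1**2 = 1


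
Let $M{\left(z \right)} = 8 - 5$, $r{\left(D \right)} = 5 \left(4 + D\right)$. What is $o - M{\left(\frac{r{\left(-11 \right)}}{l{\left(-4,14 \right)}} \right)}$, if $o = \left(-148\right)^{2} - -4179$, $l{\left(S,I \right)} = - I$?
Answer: $26080$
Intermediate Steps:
$r{\left(D \right)} = 20 + 5 D$
$o = 26083$ ($o = 21904 + 4179 = 26083$)
$M{\left(z \right)} = 3$ ($M{\left(z \right)} = 8 - 5 = 3$)
$o - M{\left(\frac{r{\left(-11 \right)}}{l{\left(-4,14 \right)}} \right)} = 26083 - 3 = 26080$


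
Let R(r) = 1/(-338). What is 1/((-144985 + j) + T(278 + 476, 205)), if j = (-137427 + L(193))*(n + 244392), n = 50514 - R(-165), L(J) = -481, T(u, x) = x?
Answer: -169/6873237070286 ≈ -2.4588e-11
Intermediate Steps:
R(r) = -1/338
n = 17073733/338 (n = 50514 - 1*(-1/338) = 50514 + 1/338 = 17073733/338 ≈ 50514.)
j = -6873212602466/169 (j = (-137427 - 481)*(17073733/338 + 244392) = -137908*99678229/338 = -6873212602466/169 ≈ -4.0670e+10)
1/((-144985 + j) + T(278 + 476, 205)) = 1/((-144985 - 6873212602466/169) + 205) = 1/(-6873237104931/169 + 205) = 1/(-6873237070286/169) = -169/6873237070286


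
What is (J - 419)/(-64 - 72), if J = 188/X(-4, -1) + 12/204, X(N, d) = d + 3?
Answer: 1381/578 ≈ 2.3893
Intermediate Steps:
X(N, d) = 3 + d
J = 1599/17 (J = 188/(3 - 1) + 12/204 = 188/2 + 12*(1/204) = 188*(½) + 1/17 = 94 + 1/17 = 1599/17 ≈ 94.059)
(J - 419)/(-64 - 72) = (1599/17 - 419)/(-64 - 72) = -5524/17/(-136) = -5524/17*(-1/136) = 1381/578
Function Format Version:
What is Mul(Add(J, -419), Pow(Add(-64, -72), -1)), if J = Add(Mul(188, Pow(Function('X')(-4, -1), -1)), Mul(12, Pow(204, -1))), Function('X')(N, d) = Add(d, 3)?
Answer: Rational(1381, 578) ≈ 2.3893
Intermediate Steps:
Function('X')(N, d) = Add(3, d)
J = Rational(1599, 17) (J = Add(Mul(188, Pow(Add(3, -1), -1)), Mul(12, Pow(204, -1))) = Add(Mul(188, Pow(2, -1)), Mul(12, Rational(1, 204))) = Add(Mul(188, Rational(1, 2)), Rational(1, 17)) = Add(94, Rational(1, 17)) = Rational(1599, 17) ≈ 94.059)
Mul(Add(J, -419), Pow(Add(-64, -72), -1)) = Mul(Add(Rational(1599, 17), -419), Pow(Add(-64, -72), -1)) = Mul(Rational(-5524, 17), Pow(-136, -1)) = Mul(Rational(-5524, 17), Rational(-1, 136)) = Rational(1381, 578)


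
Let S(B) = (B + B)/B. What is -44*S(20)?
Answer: -88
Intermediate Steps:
S(B) = 2 (S(B) = (2*B)/B = 2)
-44*S(20) = -44*2 = -88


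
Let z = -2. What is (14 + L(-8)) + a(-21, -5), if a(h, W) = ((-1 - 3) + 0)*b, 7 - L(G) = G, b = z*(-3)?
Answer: 5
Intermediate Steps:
b = 6 (b = -2*(-3) = 6)
L(G) = 7 - G
a(h, W) = -24 (a(h, W) = ((-1 - 3) + 0)*6 = (-4 + 0)*6 = -4*6 = -24)
(14 + L(-8)) + a(-21, -5) = (14 + (7 - 1*(-8))) - 24 = (14 + (7 + 8)) - 24 = (14 + 15) - 24 = 29 - 24 = 5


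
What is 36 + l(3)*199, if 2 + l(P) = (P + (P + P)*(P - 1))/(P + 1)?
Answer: 1537/4 ≈ 384.25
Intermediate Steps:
l(P) = -2 + (P + 2*P*(-1 + P))/(1 + P) (l(P) = -2 + (P + (P + P)*(P - 1))/(P + 1) = -2 + (P + (2*P)*(-1 + P))/(1 + P) = -2 + (P + 2*P*(-1 + P))/(1 + P))
36 + l(3)*199 = 36 + ((-2 - 3*3 + 2*3**2)/(1 + 3))*199 = 36 + ((-2 - 9 + 2*9)/4)*199 = 36 + ((-2 - 9 + 18)/4)*199 = 36 + ((1/4)*7)*199 = 36 + (7/4)*199 = 36 + 1393/4 = 1537/4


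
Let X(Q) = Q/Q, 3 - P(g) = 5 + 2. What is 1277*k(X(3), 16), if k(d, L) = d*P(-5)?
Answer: -5108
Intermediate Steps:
P(g) = -4 (P(g) = 3 - (5 + 2) = 3 - 1*7 = 3 - 7 = -4)
X(Q) = 1
k(d, L) = -4*d (k(d, L) = d*(-4) = -4*d)
1277*k(X(3), 16) = 1277*(-4*1) = 1277*(-4) = -5108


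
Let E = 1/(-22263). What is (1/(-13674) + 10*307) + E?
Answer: 103842494267/33824918 ≈ 3070.0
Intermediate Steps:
E = -1/22263 ≈ -4.4918e-5
(1/(-13674) + 10*307) + E = (1/(-13674) + 10*307) - 1/22263 = (-1/13674 + 3070) - 1/22263 = 41979179/13674 - 1/22263 = 103842494267/33824918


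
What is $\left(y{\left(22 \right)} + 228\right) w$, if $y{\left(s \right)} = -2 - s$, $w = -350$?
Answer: $-71400$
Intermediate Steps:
$\left(y{\left(22 \right)} + 228\right) w = \left(\left(-2 - 22\right) + 228\right) \left(-350\right) = \left(-24 + 228\right) \left(-350\right) = 204 \left(-350\right) = -71400$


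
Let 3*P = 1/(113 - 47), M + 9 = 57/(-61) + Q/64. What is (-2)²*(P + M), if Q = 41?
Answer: -3590065/96624 ≈ -37.155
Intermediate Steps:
M = -36283/3904 (M = -9 + (57/(-61) + 41/64) = -9 + (57*(-1/61) + 41*(1/64)) = -9 + (-57/61 + 41/64) = -9 - 1147/3904 = -36283/3904 ≈ -9.2938)
P = 1/198 (P = 1/(3*(113 - 47)) = (⅓)/66 = (⅓)*(1/66) = 1/198 ≈ 0.0050505)
(-2)²*(P + M) = (-2)²*(1/198 - 36283/3904) = 4*(-3590065/386496) = -3590065/96624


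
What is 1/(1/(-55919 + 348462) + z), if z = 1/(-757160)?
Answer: 221501857880/464617 ≈ 4.7674e+5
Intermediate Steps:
z = -1/757160 ≈ -1.3207e-6
1/(1/(-55919 + 348462) + z) = 1/(1/(-55919 + 348462) - 1/757160) = 1/(1/292543 - 1/757160) = 1/(464617/221501857880) = 221501857880/464617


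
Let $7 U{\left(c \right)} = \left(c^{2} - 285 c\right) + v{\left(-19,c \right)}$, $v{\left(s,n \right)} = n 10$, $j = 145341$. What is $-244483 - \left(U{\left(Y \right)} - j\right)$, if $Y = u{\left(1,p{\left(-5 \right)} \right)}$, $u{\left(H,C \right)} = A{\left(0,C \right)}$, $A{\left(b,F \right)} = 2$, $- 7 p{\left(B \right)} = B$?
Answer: $-99064$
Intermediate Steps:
$p{\left(B \right)} = - \frac{B}{7}$
$v{\left(s,n \right)} = 10 n$
$u{\left(H,C \right)} = 2$
$Y = 2$
$U{\left(c \right)} = - \frac{275 c}{7} + \frac{c^{2}}{7}$ ($U{\left(c \right)} = \frac{\left(c^{2} - 285 c\right) + 10 c}{7} = \frac{c^{2} - 275 c}{7} = - \frac{275 c}{7} + \frac{c^{2}}{7}$)
$-244483 - \left(U{\left(Y \right)} - j\right) = -244483 - \left(\frac{1}{7} \cdot 2 \left(-275 + 2\right) - 145341\right) = -244483 - \left(\frac{1}{7} \cdot 2 \left(-273\right) - 145341\right) = -244483 - \left(-78 - 145341\right) = -244483 - -145419 = -244483 + 145419 = -99064$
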